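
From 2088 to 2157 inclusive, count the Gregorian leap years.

17

Years divisible by 4: 2088, 2092, …, 2156 — 18 in all.
Of these, 2100 is divisible by 100 but not 400, so not leap.
Leap years: 18 − 1 = 17.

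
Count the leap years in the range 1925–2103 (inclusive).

Years divisible by 4: 1928, 1932, …, 2100 — 44 in all.
Of these, 2100 is divisible by 100 but not 400, so not leap.
2000 is divisible by 400, so still leap.
Leap years: 44 − 1 = 43.

43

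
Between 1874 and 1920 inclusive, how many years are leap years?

11

Years divisible by 4 in [1874, 1920]: 1876, 1880, 1884, 1888, 1892, 1896, 1900, 1904, 1908, 1912, 1916, 1920.
Of these, 1900 is divisible by 100 but not 400, so not leap.
Leap years: 12 − 1 = 11.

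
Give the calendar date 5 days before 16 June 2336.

11 June 2336

Count 5 days before June 16, 2336:
Within June 2336: 16 − 11 = 5 days.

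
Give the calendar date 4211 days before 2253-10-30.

2242-04-20

Count 4211 days before October 30, 2253:
Day-of-year of April 20, 2242: 110.
Day-of-year of October 30, 2253: 303.
2242 has 365 days, so 365 − 110 = 255 days remain in 2242.
Full years 2243–2252: 7 common + 3 leap = 7×365 + 3×366 = 3653 days.
Total: 255 + 3653 + 303 = 4211 days.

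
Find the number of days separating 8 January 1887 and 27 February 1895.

From January 8, 1887 to January 8, 1895: 8 years, of which 2 contain a Feb 29 — 6×365 + 2×366 = 2922 days.
January 1895: 31 − 8 = 23 days remain.
February 1–27, 1895: 27 days (1895 is not a leap year).
Residual: 50 days.
Total: 2972 days.

2972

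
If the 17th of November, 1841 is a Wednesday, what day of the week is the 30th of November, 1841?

Within November 1841: 30 − 17 = 13 days.
13 mod 7 = 6, so 6 days after Wednesday is Tuesday.

Tuesday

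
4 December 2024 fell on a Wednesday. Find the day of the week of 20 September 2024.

Friday

Count forward from the earlier date (September 20, 2024) to the later (December 4, 2024):
September 2024: 30 − 20 = 10 days remain.
Then October (31), November (30): 31 + 30 = 61 days.
December 1–4, 2024: 4 days.
Total: 10 + 61 + 4 = 75 days.
75 mod 7 = 5, so 5 days before Wednesday is Friday.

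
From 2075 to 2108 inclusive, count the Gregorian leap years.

8

Years divisible by 4 in [2075, 2108]: 2076, 2080, 2084, 2088, 2092, 2096, 2100, 2104, 2108.
Of these, 2100 is divisible by 100 but not 400, so not leap.
Leap years: 9 − 1 = 8.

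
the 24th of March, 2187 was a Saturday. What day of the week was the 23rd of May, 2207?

Day-of-year of March 24, 2187: 83.
Day-of-year of May 23, 2207: 143.
2187 has 365 days, so 365 − 83 = 282 days remain in 2187.
Full years 2188–2206: 15 common + 4 leap = 15×365 + 4×366 = 6939 days.
Total: 282 + 6939 + 143 = 7364 days.
7364 is a multiple of 7, so the 23rd of May, 2207 falls on the same weekday: Saturday.

Saturday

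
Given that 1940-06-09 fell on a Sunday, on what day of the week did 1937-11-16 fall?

Count forward from the earlier date (November 16, 1937) to the later (June 9, 1940):
November 16, 1937 → November 16, 1938: 365 days.
November 16, 1938 → November 16, 1939: 365 days.
November 1939: 30 − 16 = 14 days remain.
Then December (31), January (31), February 1940 (29), March (31), April (30), May (31): 31 + 31 + 29 + 31 + 30 + 31 = 183 days.
June 1–9, 1940: 9 days.
Residual: 206 days.
Total: 936 days.
936 mod 7 = 5, so 5 days before Sunday is Tuesday.

Tuesday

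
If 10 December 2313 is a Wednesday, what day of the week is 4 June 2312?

Tuesday

Count forward from the earlier date (June 4, 2312) to the later (December 10, 2313):
Day-of-year of June 4, 2312: 156.
Day-of-year of December 10, 2313: 344.
2312 has 366 days, so 366 − 156 = 210 days remain in 2312.
Total: 210 + 344 = 554 days.
554 mod 7 = 1, so 1 day before Wednesday is Tuesday.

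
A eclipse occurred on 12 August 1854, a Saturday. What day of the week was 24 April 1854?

Monday

Count forward from the earlier date (April 24, 1854) to the later (August 12, 1854):
April 1854: 30 − 24 = 6 days remain.
Then May (31), June (30), July (31): 31 + 30 + 31 = 92 days.
August 1–12, 1854: 12 days.
Total: 6 + 92 + 12 = 110 days.
110 mod 7 = 5, so 5 days before Saturday is Monday.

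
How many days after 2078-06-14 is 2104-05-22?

From June 14, 2078 to June 14, 2103: 25 years, of which 5 contain a Feb 29 — 20×365 + 5×366 = 9130 days.
(2100 is not a leap year (divisible by 100 but not 400).)
June 2103: 30 − 14 = 16 days remain.
Then 10 full months totalling 305 days.
May 1–22, 2104: 22 days.
Residual: 343 days.
Total: 9473 days.

9473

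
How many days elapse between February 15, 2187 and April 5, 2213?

9545

Day-of-year of February 15, 2187: 46.
Day-of-year of April 5, 2213: 95.
2187 has 365 days, so 365 − 46 = 319 days remain in 2187.
Full years 2188–2212: 19 common + 6 leap = 19×365 + 6×366 = 9131 days.
Total: 319 + 9131 + 95 = 9545 days.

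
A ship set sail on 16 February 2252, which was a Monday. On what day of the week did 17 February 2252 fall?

Tuesday

Within February 2252: 17 − 16 = 1 day.
1 mod 7 = 1, so 1 day after Monday is Tuesday.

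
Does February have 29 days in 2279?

No

2279 is not a leap year.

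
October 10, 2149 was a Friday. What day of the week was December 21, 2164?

Friday

Day-of-year of October 10, 2149: 283.
Day-of-year of December 21, 2164: 356.
2149 has 365 days, so 365 − 283 = 82 days remain in 2149.
Full years 2150–2163: 11 common + 3 leap = 11×365 + 3×366 = 5113 days.
Total: 82 + 5113 + 356 = 5551 days.
5551 is a multiple of 7, so December 21, 2164 falls on the same weekday: Friday.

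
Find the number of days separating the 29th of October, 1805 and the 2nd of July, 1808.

Day-of-year of October 29, 1805: 302.
Day-of-year of July 2, 1808: 184.
1805 has 365 days, so 365 − 302 = 63 days remain in 1805.
Full years: 1806: 365; 1807: 365. Sum = 730.
Total: 63 + 730 + 184 = 977 days.

977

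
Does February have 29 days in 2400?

Yes

2400 is a leap year (divisible by 400).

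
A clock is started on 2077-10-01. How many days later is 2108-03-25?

11132

From October 1, 2077 to October 1, 2107: 30 years, of which 6 contain a Feb 29 — 24×365 + 6×366 = 10956 days.
(2100 is not a leap year (divisible by 100 but not 400).)
October 2107: 31 − 1 = 30 days remain.
Then November (30), December (31), January (31), February 2108 (29): 30 + 31 + 31 + 29 = 121 days.
March 1–25, 2108: 25 days.
Residual: 176 days.
Total: 11132 days.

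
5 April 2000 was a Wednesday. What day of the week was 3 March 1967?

Count forward from the earlier date (March 3, 1967) to the later (April 5, 2000):
From March 3, 1967 to March 3, 2000: 33 years, of which 9 contain a Feb 29 — 24×365 + 9×366 = 12054 days.
(2000 is a leap year (divisible by 400).)
March 2000: 31 − 3 = 28 days remain.
April 1–5, 2000: 5 days.
Residual: 33 days.
Total: 12087 days.
12087 mod 7 = 5, so 5 days before Wednesday is Friday.

Friday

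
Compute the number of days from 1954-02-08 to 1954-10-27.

February 1954: 28 − 8 = 20 days remain (1954 is not a leap year, so February has 28 days).
Then March (31), April (30), May (31), June (30), July (31), August (31), September (30): 31 + 30 + 31 + 30 + 31 + 31 + 30 = 214 days.
October 1–27, 1954: 27 days.
Total: 20 + 214 + 27 = 261 days.

261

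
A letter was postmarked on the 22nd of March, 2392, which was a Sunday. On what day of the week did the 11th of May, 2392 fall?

March 2392: 31 − 22 = 9 days remain.
Then April (30): 30 days.
May 1–11, 2392: 11 days.
Total: 9 + 30 + 11 = 50 days.
50 mod 7 = 1, so 1 day after Sunday is Monday.

Monday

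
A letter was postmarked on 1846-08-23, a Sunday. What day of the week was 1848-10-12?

Day-of-year of August 23, 1846: 235.
Day-of-year of October 12, 1848: 286.
1846 has 365 days, so 365 − 235 = 130 days remain in 1846.
Full years: 1847: 365. Sum = 365.
Total: 130 + 365 + 286 = 781 days.
781 mod 7 = 4, so 4 days after Sunday is Thursday.

Thursday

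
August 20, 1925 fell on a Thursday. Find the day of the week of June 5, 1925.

Count forward from the earlier date (June 5, 1925) to the later (August 20, 1925):
June 1925: 30 − 5 = 25 days remain.
Then July (31): 31 days.
August 1–20, 1925: 20 days.
Total: 25 + 31 + 20 = 76 days.
76 mod 7 = 6, so 6 days before Thursday is Friday.

Friday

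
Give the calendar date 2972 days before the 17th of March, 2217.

the 26th of January, 2209

Count 2972 days before March 17, 2217:
Day-of-year of January 26, 2209: 26.
Day-of-year of March 17, 2217: 76.
2209 has 365 days, so 365 − 26 = 339 days remain in 2209.
Full years 2210–2216: 5 common + 2 leap = 5×365 + 2×366 = 2557 days.
Total: 339 + 2557 + 76 = 2972 days.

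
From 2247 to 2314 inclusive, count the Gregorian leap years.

16

Years divisible by 4: 2248, 2252, …, 2312 — 17 in all.
Of these, 2300 is divisible by 100 but not 400, so not leap.
Leap years: 17 − 1 = 16.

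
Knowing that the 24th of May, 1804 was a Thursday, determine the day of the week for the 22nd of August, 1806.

May 24, 1804 → May 24, 1805: 365 days.
May 24, 1805 → May 24, 1806: 365 days.
May 1806: 31 − 24 = 7 days remain.
Then June (30), July (31): 30 + 31 = 61 days.
August 1–22, 1806: 22 days.
Residual: 90 days.
Total: 820 days.
820 mod 7 = 1, so 1 day after Thursday is Friday.

Friday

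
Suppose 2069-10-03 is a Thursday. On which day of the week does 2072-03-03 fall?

October 3, 2069 → October 3, 2070: 365 days.
October 3, 2070 → October 3, 2071: 365 days.
October 2071: 31 − 3 = 28 days remain.
Then November (30), December (31), January (31), February 2072 (29): 30 + 31 + 31 + 29 = 121 days.
March 1–3, 2072: 3 days.
Residual: 152 days.
Total: 882 days.
882 is a multiple of 7, so 2072-03-03 falls on the same weekday: Thursday.

Thursday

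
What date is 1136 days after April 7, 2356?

May 18, 2359

Count 1136 days after April 7, 2356:
April 7, 2356 → April 7, 2357: 365 days.
April 7, 2357 → April 7, 2358: 365 days.
April 7, 2358 → April 7, 2359: 365 days.
April 2359: 30 − 7 = 23 days remain.
May 1–18, 2359: 18 days.
Residual: 41 days.
Total: 1136 days.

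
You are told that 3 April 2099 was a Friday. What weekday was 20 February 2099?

Count forward from the earlier date (February 20, 2099) to the later (April 3, 2099):
February 2099: 28 − 20 = 8 days remain (2099 is not a leap year, so February has 28 days).
Then March (31): 31 days.
April 1–3, 2099: 3 days.
Total: 8 + 31 + 3 = 42 days.
42 is a multiple of 7, so 20 February 2099 falls on the same weekday: Friday.

Friday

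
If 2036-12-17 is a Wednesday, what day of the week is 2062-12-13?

From December 17, 2036 to December 17, 2061: 25 years, of which 6 contain a Feb 29 — 19×365 + 6×366 = 9131 days.
December 2061: 31 − 17 = 14 days remain.
Then 11 full months totalling 334 days.
December 1–13, 2062: 13 days.
Residual: 361 days.
Total: 9492 days.
9492 is a multiple of 7, so 2062-12-13 falls on the same weekday: Wednesday.

Wednesday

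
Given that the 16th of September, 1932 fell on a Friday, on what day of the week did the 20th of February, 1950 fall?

Day-of-year of September 16, 1932: 260.
Day-of-year of February 20, 1950: 51.
1932 has 366 days, so 366 − 260 = 106 days remain in 1932.
Full years 1933–1949: 13 common + 4 leap = 13×365 + 4×366 = 6209 days.
Total: 106 + 6209 + 51 = 6366 days.
6366 mod 7 = 3, so 3 days after Friday is Monday.

Monday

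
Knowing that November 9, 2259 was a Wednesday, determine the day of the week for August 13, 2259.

Saturday

Count forward from the earlier date (August 13, 2259) to the later (November 9, 2259):
August 2259: 31 − 13 = 18 days remain.
Then September (30), October (31): 30 + 31 = 61 days.
November 1–9, 2259: 9 days.
Total: 18 + 61 + 9 = 88 days.
88 mod 7 = 4, so 4 days before Wednesday is Saturday.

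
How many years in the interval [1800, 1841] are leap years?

10

Years divisible by 4 in [1800, 1841]: 1800, 1804, 1808, 1812, 1816, 1820, 1824, 1828, 1832, 1836, 1840.
Of these, 1800 is divisible by 100 but not 400, so not leap.
Leap years: 11 − 1 = 10.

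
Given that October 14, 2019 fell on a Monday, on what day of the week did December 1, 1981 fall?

Count forward from the earlier date (December 1, 1981) to the later (October 14, 2019):
Day-of-year of December 1, 1981: 335.
Day-of-year of October 14, 2019: 287.
1981 has 365 days, so 365 − 335 = 30 days remain in 1981.
Full years 1982–2018: 28 common + 9 leap = 28×365 + 9×366 = 13514 days.
Total: 30 + 13514 + 287 = 13831 days.
13831 mod 7 = 6, so 6 days before Monday is Tuesday.

Tuesday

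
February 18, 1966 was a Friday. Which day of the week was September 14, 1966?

February 1966: 28 − 18 = 10 days remain (1966 is not a leap year, so February has 28 days).
Then March (31), April (30), May (31), June (30), July (31), August (31): 31 + 30 + 31 + 30 + 31 + 31 = 184 days.
September 1–14, 1966: 14 days.
Total: 10 + 184 + 14 = 208 days.
208 mod 7 = 5, so 5 days after Friday is Wednesday.

Wednesday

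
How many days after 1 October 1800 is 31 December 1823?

8491

From October 1, 1800 to October 1, 1823: 23 years, of which 5 contain a Feb 29 — 18×365 + 5×366 = 8400 days.
October 1823: 31 − 1 = 30 days remain.
Then November (30): 30 days.
December 1–31, 1823: 31 days.
Residual: 91 days.
Total: 8491 days.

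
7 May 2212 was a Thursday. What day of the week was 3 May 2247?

Monday

Day-of-year of May 7, 2212: 128.
Day-of-year of May 3, 2247: 123.
2212 has 366 days, so 366 − 128 = 238 days remain in 2212.
Full years 2213–2246: 26 common + 8 leap = 26×365 + 8×366 = 12418 days.
Total: 238 + 12418 + 123 = 12779 days.
12779 mod 7 = 4, so 4 days after Thursday is Monday.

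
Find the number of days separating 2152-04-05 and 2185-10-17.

12248

Day-of-year of April 5, 2152: 96.
Day-of-year of October 17, 2185: 290.
2152 has 366 days, so 366 − 96 = 270 days remain in 2152.
Full years 2153–2184: 24 common + 8 leap = 24×365 + 8×366 = 11688 days.
Total: 270 + 11688 + 290 = 12248 days.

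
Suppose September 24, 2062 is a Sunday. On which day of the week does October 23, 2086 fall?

Day-of-year of September 24, 2062: 267.
Day-of-year of October 23, 2086: 296.
2062 has 365 days, so 365 − 267 = 98 days remain in 2062.
Full years 2063–2085: 17 common + 6 leap = 17×365 + 6×366 = 8401 days.
Total: 98 + 8401 + 296 = 8795 days.
8795 mod 7 = 3, so 3 days after Sunday is Wednesday.

Wednesday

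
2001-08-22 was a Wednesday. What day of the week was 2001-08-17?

Friday

Count forward from the earlier date (August 17, 2001) to the later (August 22, 2001):
Within August 2001: 22 − 17 = 5 days.
5 mod 7 = 5, so 5 days before Wednesday is Friday.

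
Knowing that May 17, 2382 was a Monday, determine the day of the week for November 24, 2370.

Tuesday

Count forward from the earlier date (November 24, 2370) to the later (May 17, 2382):
Day-of-year of November 24, 2370: 328.
Day-of-year of May 17, 2382: 137.
2370 has 365 days, so 365 − 328 = 37 days remain in 2370.
Full years 2371–2381: 8 common + 3 leap = 8×365 + 3×366 = 4018 days.
Total: 37 + 4018 + 137 = 4192 days.
4192 mod 7 = 6, so 6 days before Monday is Tuesday.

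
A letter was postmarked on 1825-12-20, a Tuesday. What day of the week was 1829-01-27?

Day-of-year of December 20, 1825: 354.
Day-of-year of January 27, 1829: 27.
1825 has 365 days, so 365 − 354 = 11 days remain in 1825.
Full years: 1826: 365; 1827: 365; 1828: 366. Sum = 1096.
Total: 11 + 1096 + 27 = 1134 days.
1134 is a multiple of 7, so 1829-01-27 falls on the same weekday: Tuesday.

Tuesday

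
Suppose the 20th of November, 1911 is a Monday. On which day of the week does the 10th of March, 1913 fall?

November 20, 1911 → November 20, 1912: 366 days (1912 is a leap year).
November 1912: 30 − 20 = 10 days remain.
Then December (31), January (31), February 1913 (28): 31 + 31 + 28 = 90 days.
March 1–10, 1913: 10 days.
Residual: 110 days.
Total: 476 days.
476 is a multiple of 7, so the 10th of March, 1913 falls on the same weekday: Monday.

Monday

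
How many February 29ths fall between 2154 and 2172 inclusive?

Years divisible by 4 in [2154, 2172]: 2156, 2160, 2164, 2168, 2172.
No century exceptions apply. Count: 5.

5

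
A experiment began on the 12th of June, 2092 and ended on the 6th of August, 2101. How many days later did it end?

Day-of-year of June 12, 2092: 164.
Day-of-year of August 6, 2101: 218.
2092 has 366 days, so 366 − 164 = 202 days remain in 2092.
Full years 2093–2100: 7 common + 1 leap = 7×365 + 1×366 = 2921 days.
Total: 202 + 2921 + 218 = 3341 days.

3341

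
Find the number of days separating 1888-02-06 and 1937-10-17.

18150

From February 6, 1888 to February 6, 1937: 49 years, of which 12 contain a Feb 29 — 37×365 + 12×366 = 17897 days.
(1900 is not a leap year (divisible by 100 but not 400).)
February 1937: 28 − 6 = 22 days remain (1937 is not a leap year, so February has 28 days).
Then March (31), April (30), May (31), June (30), July (31), August (31), September (30): 31 + 30 + 31 + 30 + 31 + 31 + 30 = 214 days.
October 1–17, 1937: 17 days.
Residual: 253 days.
Total: 18150 days.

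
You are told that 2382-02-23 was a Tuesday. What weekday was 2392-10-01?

Thursday

Day-of-year of February 23, 2382: 54.
Day-of-year of October 1, 2392: 275.
2382 has 365 days, so 365 − 54 = 311 days remain in 2382.
Full years 2383–2391: 7 common + 2 leap = 7×365 + 2×366 = 3287 days.
Total: 311 + 3287 + 275 = 3873 days.
3873 mod 7 = 2, so 2 days after Tuesday is Thursday.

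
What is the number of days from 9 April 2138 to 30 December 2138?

265

April 2138: 30 − 9 = 21 days remain.
Then May (31), June (30), July (31), August (31), September (30), October (31), November (30): 31 + 30 + 31 + 31 + 30 + 31 + 30 = 214 days.
December 1–30, 2138: 30 days.
Total: 21 + 214 + 30 = 265 days.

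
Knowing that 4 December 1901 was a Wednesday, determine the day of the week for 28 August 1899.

Monday

Count forward from the earlier date (August 28, 1899) to the later (December 4, 1901):
Day-of-year of August 28, 1899: 240.
Day-of-year of December 4, 1901: 338.
1899 has 365 days, so 365 − 240 = 125 days remain in 1899.
Full years: 1900: 365. Sum = 365.
Total: 125 + 365 + 338 = 828 days.
828 mod 7 = 2, so 2 days before Wednesday is Monday.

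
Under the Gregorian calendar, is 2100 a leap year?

2100 is not a leap year (divisible by 100 but not 400).

No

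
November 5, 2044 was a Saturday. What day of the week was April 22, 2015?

Wednesday

Count forward from the earlier date (April 22, 2015) to the later (November 5, 2044):
Day-of-year of April 22, 2015: 112.
Day-of-year of November 5, 2044: 310.
2015 has 365 days, so 365 − 112 = 253 days remain in 2015.
Full years 2016–2043: 21 common + 7 leap = 21×365 + 7×366 = 10227 days.
Total: 253 + 10227 + 310 = 10790 days.
10790 mod 7 = 3, so 3 days before Saturday is Wednesday.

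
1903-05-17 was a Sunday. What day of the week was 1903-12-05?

Saturday

May 1903: 31 − 17 = 14 days remain.
Then June (30), July (31), August (31), September (30), October (31), November (30): 30 + 31 + 31 + 30 + 31 + 30 = 183 days.
December 1–5, 1903: 5 days.
Total: 14 + 183 + 5 = 202 days.
202 mod 7 = 6, so 6 days after Sunday is Saturday.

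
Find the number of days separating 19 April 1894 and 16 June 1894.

58

April 1894: 30 − 19 = 11 days remain.
Then May (31): 31 days.
June 1–16, 1894: 16 days.
Total: 11 + 31 + 16 = 58 days.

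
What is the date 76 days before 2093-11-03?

2093-08-19

Count 76 days before November 3, 2093:
August 2093: 31 − 19 = 12 days remain.
Then September (30), October (31): 30 + 31 = 61 days.
November 1–3, 2093: 3 days.
Total: 12 + 61 + 3 = 76 days.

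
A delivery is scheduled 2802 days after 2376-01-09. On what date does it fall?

2383-09-11

Count 2802 days after January 9, 2376:
Day-of-year of January 9, 2376: 9.
Day-of-year of September 11, 2383: 254.
2376 has 366 days, so 366 − 9 = 357 days remain in 2376.
Full years: 2377: 365; 2378: 365; 2379: 365; 2380: 366; 2381: 365; 2382: 365. Sum = 2191.
Total: 357 + 2191 + 254 = 2802 days.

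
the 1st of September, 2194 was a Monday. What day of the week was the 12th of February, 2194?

Count forward from the earlier date (February 12, 2194) to the later (September 1, 2194):
February 2194: 28 − 12 = 16 days remain (2194 is not a leap year, so February has 28 days).
Then March (31), April (30), May (31), June (30), July (31), August (31): 31 + 30 + 31 + 30 + 31 + 31 = 184 days.
September 1, 2194: 1 day.
Total: 16 + 184 + 1 = 201 days.
201 mod 7 = 5, so 5 days before Monday is Wednesday.

Wednesday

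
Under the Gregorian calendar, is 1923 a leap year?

No

1923 is not a leap year.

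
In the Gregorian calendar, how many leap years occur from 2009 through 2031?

Years divisible by 4 in [2009, 2031]: 2012, 2016, 2020, 2024, 2028.
No century exceptions apply. Count: 5.

5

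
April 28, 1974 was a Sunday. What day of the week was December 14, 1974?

Saturday

April 1974: 30 − 28 = 2 days remain.
Then May (31), June (30), July (31), August (31), September (30), October (31), November (30): 31 + 30 + 31 + 31 + 30 + 31 + 30 = 214 days.
December 1–14, 1974: 14 days.
Total: 2 + 214 + 14 = 230 days.
230 mod 7 = 6, so 6 days after Sunday is Saturday.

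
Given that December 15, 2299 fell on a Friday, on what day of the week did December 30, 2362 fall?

Sunday

From December 15, 2299 to December 15, 2362: 63 years, of which 15 contain a Feb 29 — 48×365 + 15×366 = 23010 days.
(2300 is not a leap year (divisible by 100 but not 400).)
Within December 2362: 30 − 15 = 15 days.
Total: 23025 days.
23025 mod 7 = 2, so 2 days after Friday is Sunday.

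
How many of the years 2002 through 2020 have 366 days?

Years divisible by 4 in [2002, 2020]: 2004, 2008, 2012, 2016, 2020.
No century exceptions apply. Count: 5.

5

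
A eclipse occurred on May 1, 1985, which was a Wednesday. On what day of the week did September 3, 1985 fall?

Tuesday

May 1985: 31 − 1 = 30 days remain.
Then June (30), July (31), August (31): 30 + 31 + 31 = 92 days.
September 1–3, 1985: 3 days.
Total: 30 + 92 + 3 = 125 days.
125 mod 7 = 6, so 6 days after Wednesday is Tuesday.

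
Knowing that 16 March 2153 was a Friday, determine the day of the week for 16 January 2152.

Count forward from the earlier date (January 16, 2152) to the later (March 16, 2153):
Day-of-year of January 16, 2152: 16.
Day-of-year of March 16, 2153: 75.
2152 has 366 days, so 366 − 16 = 350 days remain in 2152.
Total: 350 + 75 = 425 days.
425 mod 7 = 5, so 5 days before Friday is Sunday.

Sunday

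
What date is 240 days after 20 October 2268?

17 June 2269

Count 240 days after October 20, 2268:
Day-of-year of October 20, 2268: 294.
Day-of-year of June 17, 2269: 168.
2268 has 366 days, so 366 − 294 = 72 days remain in 2268.
Total: 72 + 168 = 240 days.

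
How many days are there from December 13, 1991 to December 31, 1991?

18

Within December 1991: 31 − 13 = 18 days.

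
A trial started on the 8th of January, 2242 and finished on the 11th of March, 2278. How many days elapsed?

13211

From January 8, 2242 to January 8, 2278: 36 years, of which 9 contain a Feb 29 — 27×365 + 9×366 = 13149 days.
January 2278: 31 − 8 = 23 days remain.
Then February 2278 (28): 28 days.
March 1–11, 2278: 11 days.
Residual: 62 days.
Total: 13211 days.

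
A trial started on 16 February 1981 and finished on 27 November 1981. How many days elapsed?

February 1981: 28 − 16 = 12 days remain (1981 is not a leap year, so February has 28 days).
Then March (31), April (30), May (31), June (30), July (31), August (31), September (30), October (31): 31 + 30 + 31 + 30 + 31 + 31 + 30 + 31 = 245 days.
November 1–27, 1981: 27 days.
Total: 12 + 245 + 27 = 284 days.

284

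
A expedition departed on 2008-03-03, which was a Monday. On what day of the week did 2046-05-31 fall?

Thursday

From March 3, 2008 to March 3, 2046: 38 years, of which 9 contain a Feb 29 — 29×365 + 9×366 = 13879 days.
March 2046: 31 − 3 = 28 days remain.
Then April (30): 30 days.
May 1–31, 2046: 31 days.
Residual: 89 days.
Total: 13968 days.
13968 mod 7 = 3, so 3 days after Monday is Thursday.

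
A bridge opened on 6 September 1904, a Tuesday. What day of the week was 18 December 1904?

September 1904: 30 − 6 = 24 days remain.
Then October (31), November (30): 31 + 30 = 61 days.
December 1–18, 1904: 18 days.
Total: 24 + 61 + 18 = 103 days.
103 mod 7 = 5, so 5 days after Tuesday is Sunday.

Sunday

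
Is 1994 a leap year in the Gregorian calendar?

No

1994 is not a leap year.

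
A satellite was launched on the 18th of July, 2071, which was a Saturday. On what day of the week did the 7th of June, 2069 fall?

Count forward from the earlier date (June 7, 2069) to the later (July 18, 2071):
Day-of-year of June 7, 2069: 158.
Day-of-year of July 18, 2071: 199.
2069 has 365 days, so 365 − 158 = 207 days remain in 2069.
Full years: 2070: 365. Sum = 365.
Total: 207 + 365 + 199 = 771 days.
771 mod 7 = 1, so 1 day before Saturday is Friday.

Friday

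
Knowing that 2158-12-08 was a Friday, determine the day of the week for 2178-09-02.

Day-of-year of December 8, 2158: 342.
Day-of-year of September 2, 2178: 245.
2158 has 365 days, so 365 − 342 = 23 days remain in 2158.
Full years 2159–2177: 14 common + 5 leap = 14×365 + 5×366 = 6940 days.
Total: 23 + 6940 + 245 = 7208 days.
7208 mod 7 = 5, so 5 days after Friday is Wednesday.

Wednesday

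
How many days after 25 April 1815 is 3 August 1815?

April 1815: 30 − 25 = 5 days remain.
Then May (31), June (30), July (31): 31 + 30 + 31 = 92 days.
August 1–3, 1815: 3 days.
Total: 5 + 92 + 3 = 100 days.

100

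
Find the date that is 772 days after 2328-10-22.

2330-12-03

Count 772 days after October 22, 2328:
October 22, 2328 → October 22, 2329: 365 days.
October 22, 2329 → October 22, 2330: 365 days.
October 2330: 31 − 22 = 9 days remain.
Then November (30): 30 days.
December 1–3, 2330: 3 days.
Residual: 42 days.
Total: 772 days.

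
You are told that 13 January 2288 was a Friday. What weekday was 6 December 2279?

Count forward from the earlier date (December 6, 2279) to the later (January 13, 2288):
Day-of-year of December 6, 2279: 340.
Day-of-year of January 13, 2288: 13.
2279 has 365 days, so 365 − 340 = 25 days remain in 2279.
Full years 2280–2287: 6 common + 2 leap = 6×365 + 2×366 = 2922 days.
Total: 25 + 2922 + 13 = 2960 days.
2960 mod 7 = 6, so 6 days before Friday is Saturday.

Saturday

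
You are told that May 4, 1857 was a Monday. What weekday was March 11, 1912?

Monday

From May 4, 1857 to May 4, 1911: 54 years, of which 12 contain a Feb 29 — 42×365 + 12×366 = 19722 days.
(1900 is not a leap year (divisible by 100 but not 400).)
May 1911: 31 − 4 = 27 days remain.
Then 9 full months totalling 274 days.
March 1–11, 1912: 11 days.
Residual: 312 days.
Total: 20034 days.
20034 is a multiple of 7, so March 11, 1912 falls on the same weekday: Monday.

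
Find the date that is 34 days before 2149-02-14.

2149-01-11

Count 34 days before February 14, 2149:
January 2149: 31 − 11 = 20 days remain.
February 1–14, 2149: 14 days (2149 is not a leap year).
Total: 20 + 14 = 34 days.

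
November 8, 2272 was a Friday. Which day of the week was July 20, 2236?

Wednesday

Count forward from the earlier date (July 20, 2236) to the later (November 8, 2272):
Day-of-year of July 20, 2236: 202.
Day-of-year of November 8, 2272: 313.
2236 has 366 days, so 366 − 202 = 164 days remain in 2236.
Full years 2237–2271: 27 common + 8 leap = 27×365 + 8×366 = 12783 days.
Total: 164 + 12783 + 313 = 13260 days.
13260 mod 7 = 2, so 2 days before Friday is Wednesday.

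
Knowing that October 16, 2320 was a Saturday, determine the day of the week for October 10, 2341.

From October 16, 2320 to October 16, 2340: 20 years, of which 5 contain a Feb 29 — 15×365 + 5×366 = 7305 days.
October 2340: 31 − 16 = 15 days remain.
Then 11 full months totalling 334 days.
October 1–10, 2341: 10 days.
Residual: 359 days.
Total: 7664 days.
7664 mod 7 = 6, so 6 days after Saturday is Friday.

Friday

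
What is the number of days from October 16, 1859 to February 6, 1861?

October 1859: 31 − 16 = 15 days remain.
Then 15 full months totalling 458 days.
February 1–6, 1861: 6 days (1861 is not a leap year).
Total: 15 + 458 + 6 = 479 days.

479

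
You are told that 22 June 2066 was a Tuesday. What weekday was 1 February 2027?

Count forward from the earlier date (February 1, 2027) to the later (June 22, 2066):
Day-of-year of February 1, 2027: 32.
Day-of-year of June 22, 2066: 173.
2027 has 365 days, so 365 − 32 = 333 days remain in 2027.
Full years 2028–2065: 28 common + 10 leap = 28×365 + 10×366 = 13880 days.
Total: 333 + 13880 + 173 = 14386 days.
14386 mod 7 = 1, so 1 day before Tuesday is Monday.

Monday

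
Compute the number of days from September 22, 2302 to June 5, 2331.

From September 22, 2302 to September 22, 2330: 28 years, of which 7 contain a Feb 29 — 21×365 + 7×366 = 10227 days.
September 2330: 30 − 22 = 8 days remain.
Then October (31), November (30), December (31), January (31), February 2331 (28), March (31), April (30), May (31): 31 + 30 + 31 + 31 + 28 + 31 + 30 + 31 = 243 days.
June 1–5, 2331: 5 days.
Residual: 256 days.
Total: 10483 days.

10483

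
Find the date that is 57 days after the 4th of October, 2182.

the 30th of November, 2182

Count 57 days after October 4, 2182:
October 2182: 31 − 4 = 27 days remain.
November 1–30, 2182: 30 days.
Total: 27 + 30 = 57 days.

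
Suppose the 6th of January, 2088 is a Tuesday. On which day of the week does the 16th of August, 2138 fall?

From January 6, 2088 to January 6, 2138: 50 years, of which 12 contain a Feb 29 — 38×365 + 12×366 = 18262 days.
(2100 is not a leap year (divisible by 100 but not 400).)
January 2138: 31 − 6 = 25 days remain.
Then February 2138 (28), March (31), April (30), May (31), June (30), July (31): 28 + 31 + 30 + 31 + 30 + 31 = 181 days.
August 1–16, 2138: 16 days.
Residual: 222 days.
Total: 18484 days.
18484 mod 7 = 4, so 4 days after Tuesday is Saturday.

Saturday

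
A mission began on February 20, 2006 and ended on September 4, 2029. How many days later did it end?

From February 20, 2006 to February 20, 2029: 23 years, of which 6 contain a Feb 29 — 17×365 + 6×366 = 8401 days.
February 2029: 28 − 20 = 8 days remain (2029 is not a leap year, so February has 28 days).
Then March (31), April (30), May (31), June (30), July (31), August (31): 31 + 30 + 31 + 30 + 31 + 31 = 184 days.
September 1–4, 2029: 4 days.
Residual: 196 days.
Total: 8597 days.

8597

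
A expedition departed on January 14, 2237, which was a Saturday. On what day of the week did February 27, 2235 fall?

Friday

Count forward from the earlier date (February 27, 2235) to the later (January 14, 2237):
February 2235: 28 − 27 = 1 day remains (2235 is not a leap year, so February has 28 days).
Then 22 full months totalling 672 days.
January 1–14, 2237: 14 days.
Total: 1 + 672 + 14 = 687 days.
687 mod 7 = 1, so 1 day before Saturday is Friday.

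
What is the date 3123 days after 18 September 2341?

7 April 2350

Count 3123 days after September 18, 2341:
Day-of-year of September 18, 2341: 261.
Day-of-year of April 7, 2350: 97.
2341 has 365 days, so 365 − 261 = 104 days remain in 2341.
Full years 2342–2349: 6 common + 2 leap = 6×365 + 2×366 = 2922 days.
Total: 104 + 2922 + 97 = 3123 days.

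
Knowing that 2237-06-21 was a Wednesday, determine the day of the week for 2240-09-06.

Day-of-year of June 21, 2237: 172.
Day-of-year of September 6, 2240: 250.
2237 has 365 days, so 365 − 172 = 193 days remain in 2237.
Full years: 2238: 365; 2239: 365. Sum = 730.
Total: 193 + 730 + 250 = 1173 days.
1173 mod 7 = 4, so 4 days after Wednesday is Sunday.

Sunday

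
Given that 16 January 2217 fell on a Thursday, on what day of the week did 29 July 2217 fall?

January 2217: 31 − 16 = 15 days remain.
Then February 2217 (28), March (31), April (30), May (31), June (30): 28 + 31 + 30 + 31 + 30 = 150 days.
July 1–29, 2217: 29 days.
Total: 15 + 150 + 29 = 194 days.
194 mod 7 = 5, so 5 days after Thursday is Tuesday.

Tuesday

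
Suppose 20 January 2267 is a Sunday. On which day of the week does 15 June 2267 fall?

January 2267: 31 − 20 = 11 days remain.
Then February 2267 (28), March (31), April (30), May (31): 28 + 31 + 30 + 31 = 120 days.
June 1–15, 2267: 15 days.
Total: 11 + 120 + 15 = 146 days.
146 mod 7 = 6, so 6 days after Sunday is Saturday.

Saturday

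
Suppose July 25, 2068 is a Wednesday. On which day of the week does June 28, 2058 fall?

Friday

Count forward from the earlier date (June 28, 2058) to the later (July 25, 2068):
From June 28, 2058 to June 28, 2068: 10 years, of which 3 contain a Feb 29 — 7×365 + 3×366 = 3653 days.
June 2068: 30 − 28 = 2 days remain.
July 1–25, 2068: 25 days.
Residual: 27 days.
Total: 3680 days.
3680 mod 7 = 5, so 5 days before Wednesday is Friday.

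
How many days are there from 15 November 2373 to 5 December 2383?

3672

From November 15, 2373 to November 15, 2383: 10 years, of which 2 contain a Feb 29 — 8×365 + 2×366 = 3652 days.
November 2383: 30 − 15 = 15 days remain.
December 1–5, 2383: 5 days.
Residual: 20 days.
Total: 3672 days.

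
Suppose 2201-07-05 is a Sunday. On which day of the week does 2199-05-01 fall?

Wednesday

Count forward from the earlier date (May 1, 2199) to the later (July 5, 2201):
May 1, 2199 → May 1, 2200: 365 days (2200 is not a leap year (divisible by 100 but not 400)).
May 1, 2200 → May 1, 2201: 365 days.
May 2201: 31 − 1 = 30 days remain.
Then June (30): 30 days.
July 1–5, 2201: 5 days.
Residual: 65 days.
Total: 795 days.
795 mod 7 = 4, so 4 days before Sunday is Wednesday.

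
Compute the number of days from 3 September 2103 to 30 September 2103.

Within September 2103: 30 − 3 = 27 days.

27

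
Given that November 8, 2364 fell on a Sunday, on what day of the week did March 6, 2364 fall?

Friday

Count forward from the earlier date (March 6, 2364) to the later (November 8, 2364):
March 2364: 31 − 6 = 25 days remain.
Then April (30), May (31), June (30), July (31), August (31), September (30), October (31): 30 + 31 + 30 + 31 + 31 + 30 + 31 = 214 days.
November 1–8, 2364: 8 days.
Total: 25 + 214 + 8 = 247 days.
247 mod 7 = 2, so 2 days before Sunday is Friday.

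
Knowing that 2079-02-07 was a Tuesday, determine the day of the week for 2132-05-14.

Day-of-year of February 7, 2079: 38.
Day-of-year of May 14, 2132: 135.
2079 has 365 days, so 365 − 38 = 327 days remain in 2079.
Full years 2080–2131: 40 common + 12 leap = 40×365 + 12×366 = 18992 days.
Total: 327 + 18992 + 135 = 19454 days.
19454 mod 7 = 1, so 1 day after Tuesday is Wednesday.

Wednesday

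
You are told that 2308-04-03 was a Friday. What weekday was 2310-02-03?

Thursday

April 3, 2308 → April 3, 2309: 365 days.
April 2309: 30 − 3 = 27 days remain.
Then 9 full months totalling 276 days.
February 1–3, 2310: 3 days (2310 is not a leap year).
Residual: 306 days.
Total: 671 days.
671 mod 7 = 6, so 6 days after Friday is Thursday.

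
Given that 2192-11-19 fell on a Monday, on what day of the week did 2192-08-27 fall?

Count forward from the earlier date (August 27, 2192) to the later (November 19, 2192):
August 2192: 31 − 27 = 4 days remain.
Then September (30), October (31): 30 + 31 = 61 days.
November 1–19, 2192: 19 days.
Total: 4 + 61 + 19 = 84 days.
84 is a multiple of 7, so 2192-08-27 falls on the same weekday: Monday.

Monday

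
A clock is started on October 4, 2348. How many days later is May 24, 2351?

Day-of-year of October 4, 2348: 278.
Day-of-year of May 24, 2351: 144.
2348 has 366 days, so 366 − 278 = 88 days remain in 2348.
Full years: 2349: 365; 2350: 365. Sum = 730.
Total: 88 + 730 + 144 = 962 days.

962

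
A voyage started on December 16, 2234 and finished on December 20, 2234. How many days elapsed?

4

Within December 2234: 20 − 16 = 4 days.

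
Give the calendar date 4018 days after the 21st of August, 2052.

the 22nd of August, 2063

Count 4018 days after August 21, 2052:
Day-of-year of August 21, 2052: 234.
Day-of-year of August 22, 2063: 234.
2052 has 366 days, so 366 − 234 = 132 days remain in 2052.
Full years 2053–2062: 8 common + 2 leap = 8×365 + 2×366 = 3652 days.
Total: 132 + 3652 + 234 = 4018 days.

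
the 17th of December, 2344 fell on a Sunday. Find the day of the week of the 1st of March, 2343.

Count forward from the earlier date (March 1, 2343) to the later (December 17, 2344):
March 2343: 31 − 1 = 30 days remain.
Then 20 full months totalling 610 days.
December 1–17, 2344: 17 days.
Total: 30 + 610 + 17 = 657 days.
657 mod 7 = 6, so 6 days before Sunday is Monday.

Monday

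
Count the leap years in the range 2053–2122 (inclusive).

16

Years divisible by 4: 2056, 2060, …, 2120 — 17 in all.
Of these, 2100 is divisible by 100 but not 400, so not leap.
Leap years: 17 − 1 = 16.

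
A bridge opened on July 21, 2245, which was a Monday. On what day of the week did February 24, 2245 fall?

Monday

Count forward from the earlier date (February 24, 2245) to the later (July 21, 2245):
February 2245: 28 − 24 = 4 days remain (2245 is not a leap year, so February has 28 days).
Then March (31), April (30), May (31), June (30): 31 + 30 + 31 + 30 = 122 days.
July 1–21, 2245: 21 days.
Total: 4 + 122 + 21 = 147 days.
147 is a multiple of 7, so February 24, 2245 falls on the same weekday: Monday.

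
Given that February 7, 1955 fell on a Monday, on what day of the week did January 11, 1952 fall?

Count forward from the earlier date (January 11, 1952) to the later (February 7, 1955):
January 11, 1952 → January 11, 1953: 366 days (1952 is a leap year).
January 11, 1953 → January 11, 1954: 365 days.
January 11, 1954 → January 11, 1955: 365 days.
January 1955: 31 − 11 = 20 days remain.
February 1–7, 1955: 7 days (1955 is not a leap year).
Residual: 27 days.
Total: 1123 days.
1123 mod 7 = 3, so 3 days before Monday is Friday.

Friday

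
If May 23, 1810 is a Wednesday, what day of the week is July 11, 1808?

Count forward from the earlier date (July 11, 1808) to the later (May 23, 1810):
July 1808: 31 − 11 = 20 days remain.
Then 21 full months totalling 638 days.
May 1–23, 1810: 23 days.
Total: 20 + 638 + 23 = 681 days.
681 mod 7 = 2, so 2 days before Wednesday is Monday.

Monday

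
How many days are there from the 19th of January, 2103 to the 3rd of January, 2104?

January 2103: 31 − 19 = 12 days remain.
Then 11 full months totalling 334 days.
January 1–3, 2104: 3 days.
Residual: 349 days.
Total: 349 days.

349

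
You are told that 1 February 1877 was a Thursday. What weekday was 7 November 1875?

Sunday

Count forward from the earlier date (November 7, 1875) to the later (February 1, 1877):
November 7, 1875 → November 7, 1876: 366 days (1876 is a leap year).
November 1876: 30 − 7 = 23 days remain.
Then December (31), January (31): 31 + 31 = 62 days.
February 1, 1877: 1 day (1877 is not a leap year).
Residual: 86 days.
Total: 452 days.
452 mod 7 = 4, so 4 days before Thursday is Sunday.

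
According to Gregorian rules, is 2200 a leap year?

No

2200 is not a leap year (divisible by 100 but not 400).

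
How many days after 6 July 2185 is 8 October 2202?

Day-of-year of July 6, 2185: 187.
Day-of-year of October 8, 2202: 281.
2185 has 365 days, so 365 − 187 = 178 days remain in 2185.
Full years 2186–2201: 13 common + 3 leap = 13×365 + 3×366 = 5843 days.
Total: 178 + 5843 + 281 = 6302 days.

6302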